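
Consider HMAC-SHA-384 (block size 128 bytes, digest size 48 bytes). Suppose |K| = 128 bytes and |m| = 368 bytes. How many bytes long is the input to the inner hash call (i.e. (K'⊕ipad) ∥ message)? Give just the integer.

Key is 128 ≤ 128 bytes, zero-padded: |K'| = 128.
Inner input = (K'⊕ipad) ∥ m → 128 + 368 = 496 bytes.

496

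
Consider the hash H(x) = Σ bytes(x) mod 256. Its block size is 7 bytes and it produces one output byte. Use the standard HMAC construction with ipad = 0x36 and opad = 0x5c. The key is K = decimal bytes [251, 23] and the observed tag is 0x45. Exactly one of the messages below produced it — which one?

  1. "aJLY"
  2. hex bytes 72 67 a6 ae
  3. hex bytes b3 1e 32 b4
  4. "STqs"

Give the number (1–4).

4

Key decimal bytes [251, 23] = fb 17 is 2 bytes ≤ B = 7; zero-pad to 7 bytes: K' = fb 17 00 00 00 00 00.
K' ⊕ ipad = cd 21 36 36 36 36 36; K' ⊕ opad = a7 4b 5c 5c 5c 5c 5c.
m1: inner = H(cd 21 36 36 36 36 36 61 4a 4c 59) = 4c; tag = H(a7 4b 5c 5c 5c 5c 5c 4c) = 0a
m2: inner = H(cd 21 36 36 36 36 36 72 67 a6 ae) = 29; tag = H(a7 4b 5c 5c 5c 5c 5c 29) = e7
m3: inner = H(cd 21 36 36 36 36 36 b3 1e 32 b4) = b3; tag = H(a7 4b 5c 5c 5c 5c 5c b3) = 71
m4: inner = H(cd 21 36 36 36 36 36 53 54 71 73) = 87; tag = H(a7 4b 5c 5c 5c 5c 5c 87) = 45 ← matches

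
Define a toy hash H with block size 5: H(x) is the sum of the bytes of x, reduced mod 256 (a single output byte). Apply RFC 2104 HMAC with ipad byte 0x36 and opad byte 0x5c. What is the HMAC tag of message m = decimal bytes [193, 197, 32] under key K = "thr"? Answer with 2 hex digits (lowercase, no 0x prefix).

Key "thr" = 74 68 72 is 3 bytes ≤ B = 5; zero-pad to 5 bytes: K' = 74 68 72 00 00.
K' ⊕ ipad = 42 5e 44 36 36.  K' ⊕ opad = 28 34 2e 5c 5c.
Inner input = (K'⊕ipad) ∥ m = 42 5e 44 36 36 ∥ c1 c5 20.
Inner hash: sum = 66+94+68+54+54+193+197+32 = 758; mod 256 = 246 → f6.
Outer input = (K'⊕opad) ∥ inner = 28 34 2e 5c 5c ∥ f6.
Outer hash (tag): sum = 40+52+46+92+92+246 = 568; mod 256 = 56 → 38.

38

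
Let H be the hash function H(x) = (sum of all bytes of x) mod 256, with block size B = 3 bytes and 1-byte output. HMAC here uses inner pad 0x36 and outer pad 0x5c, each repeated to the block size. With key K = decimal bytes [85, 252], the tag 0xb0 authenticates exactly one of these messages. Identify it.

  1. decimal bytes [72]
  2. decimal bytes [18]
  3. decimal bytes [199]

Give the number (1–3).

1

Key decimal bytes [85, 252] = 55 fc is 2 bytes ≤ B = 3; zero-pad to 3 bytes: K' = 55 fc 00.
K' ⊕ ipad = 63 ca 36; K' ⊕ opad = 09 a0 5c.
m1: inner = H(63 ca 36 48) = ab; tag = H(09 a0 5c ab) = b0 ← matches
m2: inner = H(63 ca 36 12) = 75; tag = H(09 a0 5c 75) = 7a
m3: inner = H(63 ca 36 c7) = 2a; tag = H(09 a0 5c 2a) = 2f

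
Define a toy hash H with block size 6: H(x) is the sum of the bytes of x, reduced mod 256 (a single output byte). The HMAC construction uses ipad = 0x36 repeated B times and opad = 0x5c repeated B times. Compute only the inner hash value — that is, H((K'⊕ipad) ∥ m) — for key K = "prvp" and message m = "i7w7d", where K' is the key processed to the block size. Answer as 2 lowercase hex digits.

Key "prvp" = 70 72 76 70 is 4 bytes ≤ B = 6; zero-pad to 6 bytes: K' = 70 72 76 70 00 00.
K' ⊕ ipad = 46 44 40 46 36 36.
Inner input = 46 44 40 46 36 36 ∥ 69 37 77 37 64.
Inner hash: sum = 70+68+64+70+54+54+105+55+119+55+100 = 814; mod 256 = 46 → 2e.

2e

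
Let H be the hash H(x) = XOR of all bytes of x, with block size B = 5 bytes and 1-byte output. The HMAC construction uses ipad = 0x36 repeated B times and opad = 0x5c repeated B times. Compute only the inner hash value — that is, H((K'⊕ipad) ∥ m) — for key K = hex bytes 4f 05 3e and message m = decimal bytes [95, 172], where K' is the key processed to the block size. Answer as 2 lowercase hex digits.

b1

Key hex bytes 4f 05 3e is 3 bytes ≤ B = 5; zero-pad to 5 bytes: K' = 4f 05 3e 00 00.
K' ⊕ ipad = 79 33 08 36 36.
Inner input = 79 33 08 36 36 ∥ 5f ac.
Inner hash: XOR 79⊕33⊕08⊕36⊕36⊕5f⊕ac = b1.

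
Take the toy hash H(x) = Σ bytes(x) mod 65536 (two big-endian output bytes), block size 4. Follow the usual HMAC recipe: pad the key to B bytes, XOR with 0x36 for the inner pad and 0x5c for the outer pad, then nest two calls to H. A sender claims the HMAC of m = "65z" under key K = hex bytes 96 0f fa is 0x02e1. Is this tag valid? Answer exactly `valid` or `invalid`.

valid

Key hex bytes 96 0f fa is 3 bytes ≤ B = 4; zero-pad to 4 bytes: K' = 96 0f fa 00.
K' ⊕ ipad = a0 39 cc 36; K' ⊕ opad = ca 53 a6 5c.
Inner hash: sum = 160+57+204+54+54+53+122 = 704 → 02 c0.
Outer hash (recomputed tag): sum = 202+83+166+92+2+192 = 737 → 02 e1.
Recomputed tag = 02e1; claimed = 02e1 → match.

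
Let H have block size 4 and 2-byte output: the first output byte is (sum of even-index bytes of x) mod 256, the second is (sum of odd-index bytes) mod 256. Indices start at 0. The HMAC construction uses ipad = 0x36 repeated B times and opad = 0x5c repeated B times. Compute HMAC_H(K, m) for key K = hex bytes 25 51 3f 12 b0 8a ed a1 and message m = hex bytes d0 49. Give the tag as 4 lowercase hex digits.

Key hex bytes 25 51 3f 12 b0 8a ed a1 is 8 bytes > B = 4, so hash it first: H(key) = 01 8e, then zero-pad to 4 bytes: K' = 01 8e 00 00.
K' ⊕ ipad = 37 b8 36 36.  K' ⊕ opad = 5d d2 5c 5c.
Inner input = (K'⊕ipad) ∥ m = 37 b8 36 36 ∥ d0 49.
Inner hash: even-index sum = 317 mod 256 = 61; odd-index sum = 311 mod 256 = 55 → 3d 37.
Outer input = (K'⊕opad) ∥ inner = 5d d2 5c 5c ∥ 3d 37.
Outer hash (tag): even-index sum = 246 mod 256 = 246; odd-index sum = 357 mod 256 = 101 → f6 65.

f665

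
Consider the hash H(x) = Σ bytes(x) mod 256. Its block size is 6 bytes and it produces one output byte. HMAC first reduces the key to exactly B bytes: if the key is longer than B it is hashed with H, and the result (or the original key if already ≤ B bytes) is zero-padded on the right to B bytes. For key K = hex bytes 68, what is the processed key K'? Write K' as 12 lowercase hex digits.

680000000000

Key hex bytes 68 is 1 byte ≤ B = 6; zero-pad to 6 bytes: K' = 68 00 00 00 00 00.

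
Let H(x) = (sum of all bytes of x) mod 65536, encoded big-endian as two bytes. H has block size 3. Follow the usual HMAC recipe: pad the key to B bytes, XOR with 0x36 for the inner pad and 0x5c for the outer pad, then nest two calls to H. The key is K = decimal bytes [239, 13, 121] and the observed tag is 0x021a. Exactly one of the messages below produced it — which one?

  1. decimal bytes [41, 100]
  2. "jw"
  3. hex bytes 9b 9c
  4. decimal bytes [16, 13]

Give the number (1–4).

1

Key decimal bytes [239, 13, 121] = ef 0d 79 is exactly B = 3 bytes: K' = ef 0d 79.
K' ⊕ ipad = d9 3b 4f; K' ⊕ opad = b3 51 25.
m1: inner = H(d9 3b 4f 29 64) = 01 f0; tag = H(b3 51 25 01 f0) = 021a ← matches
m2: inner = H(d9 3b 4f 6a 77) = 02 44; tag = H(b3 51 25 02 44) = 016f
m3: inner = H(d9 3b 4f 9b 9c) = 02 9a; tag = H(b3 51 25 02 9a) = 01c5
m4: inner = H(d9 3b 4f 10 0d) = 01 80; tag = H(b3 51 25 01 80) = 01aa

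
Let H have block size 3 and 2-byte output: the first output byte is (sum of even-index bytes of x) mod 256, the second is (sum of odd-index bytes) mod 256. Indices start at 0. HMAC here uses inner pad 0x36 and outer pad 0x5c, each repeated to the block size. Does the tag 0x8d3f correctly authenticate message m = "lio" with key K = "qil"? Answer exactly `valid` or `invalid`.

invalid

Key "qil" = 71 69 6c is exactly B = 3 bytes: K' = 71 69 6c.
K' ⊕ ipad = 47 5f 5a; K' ⊕ opad = 2d 35 30.
Inner hash: even-index sum = 266 mod 256 = 10; odd-index sum = 314 mod 256 = 58 → 0a 3a.
Outer hash (recomputed tag): even-index sum = 151 mod 256 = 151; odd-index sum = 63 mod 256 = 63 → 97 3f.
Recomputed tag = 973f; claimed = 8d3f → mismatch.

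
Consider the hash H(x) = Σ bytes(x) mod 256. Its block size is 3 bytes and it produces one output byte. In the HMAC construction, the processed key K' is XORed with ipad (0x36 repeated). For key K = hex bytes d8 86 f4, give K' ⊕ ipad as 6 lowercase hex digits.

eeb0c2

Key hex bytes d8 86 f4 is exactly B = 3 bytes: K' = d8 86 f4.
XOR each byte with 0x36: d8⊕36=ee, 86⊕36=b0, f4⊕36=c2.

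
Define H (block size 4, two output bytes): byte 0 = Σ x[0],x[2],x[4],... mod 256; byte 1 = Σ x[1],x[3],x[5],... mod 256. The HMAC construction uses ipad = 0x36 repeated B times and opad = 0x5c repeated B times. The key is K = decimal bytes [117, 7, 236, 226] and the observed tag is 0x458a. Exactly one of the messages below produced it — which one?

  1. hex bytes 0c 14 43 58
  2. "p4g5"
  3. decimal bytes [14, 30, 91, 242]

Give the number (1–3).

Key decimal bytes [117, 7, 236, 226] = 75 07 ec e2 is exactly B = 4 bytes: K' = 75 07 ec e2.
K' ⊕ ipad = 43 31 da d4; K' ⊕ opad = 29 5b b0 be.
m1: inner = H(43 31 da d4 0c 14 43 58) = 6c 71; tag = H(29 5b b0 be 6c 71) = 458a ← matches
m2: inner = H(43 31 da d4 70 34 67 35) = f4 6e; tag = H(29 5b b0 be f4 6e) = cd87
m3: inner = H(43 31 da d4 0e 1e 5b f2) = 86 15; tag = H(29 5b b0 be 86 15) = 5f2e

1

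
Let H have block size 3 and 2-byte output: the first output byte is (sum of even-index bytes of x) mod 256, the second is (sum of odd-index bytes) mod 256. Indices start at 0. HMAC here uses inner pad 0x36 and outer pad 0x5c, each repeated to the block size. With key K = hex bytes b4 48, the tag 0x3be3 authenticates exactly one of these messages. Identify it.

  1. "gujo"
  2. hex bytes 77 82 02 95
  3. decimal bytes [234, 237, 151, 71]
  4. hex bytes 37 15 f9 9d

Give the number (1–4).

Key hex bytes b4 48 is 2 bytes ≤ B = 3; zero-pad to 3 bytes: K' = b4 48 00.
K' ⊕ ipad = 82 7e 36; K' ⊕ opad = e8 14 5c.
m1: inner = H(82 7e 36 67 75 6a 6f) = 9c 4f; tag = H(e8 14 5c 9c 4f) = 93b0
m2: inner = H(82 7e 36 77 82 02 95) = cf f7; tag = H(e8 14 5c cf f7) = 3be3 ← matches
m3: inner = H(82 7e 36 ea ed 97 47) = ec ff; tag = H(e8 14 5c ec ff) = 4300
m4: inner = H(82 7e 36 37 15 f9 9d) = 6a ae; tag = H(e8 14 5c 6a ae) = f27e

2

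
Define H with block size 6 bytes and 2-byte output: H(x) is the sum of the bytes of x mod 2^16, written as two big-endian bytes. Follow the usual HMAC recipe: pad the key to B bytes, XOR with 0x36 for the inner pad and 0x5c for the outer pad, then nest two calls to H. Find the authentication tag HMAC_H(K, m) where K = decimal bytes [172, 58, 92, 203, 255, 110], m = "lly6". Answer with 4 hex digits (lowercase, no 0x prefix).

Key decimal bytes [172, 58, 92, 203, 255, 110] = ac 3a 5c cb ff 6e is exactly B = 6 bytes: K' = ac 3a 5c cb ff 6e.
K' ⊕ ipad = 9a 0c 6a fd c9 58.  K' ⊕ opad = f0 66 00 97 a3 32.
Inner input = (K'⊕ipad) ∥ m = 9a 0c 6a fd c9 58 ∥ 6c 6c 79 36.
Inner hash: sum = 154+12+106+253+201+88+108+108+121+54 = 1205 → 04 b5.
Outer input = (K'⊕opad) ∥ inner = f0 66 00 97 a3 32 ∥ 04 b5.
Outer hash (tag): sum = 240+102+0+151+163+50+4+181 = 891 → 03 7b.

037b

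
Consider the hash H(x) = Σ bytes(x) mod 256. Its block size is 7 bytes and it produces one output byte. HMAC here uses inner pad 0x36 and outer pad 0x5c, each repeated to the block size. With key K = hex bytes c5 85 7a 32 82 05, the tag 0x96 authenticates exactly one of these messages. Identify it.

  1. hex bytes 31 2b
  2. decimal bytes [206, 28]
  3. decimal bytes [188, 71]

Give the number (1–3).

2

Key hex bytes c5 85 7a 32 82 05 is 6 bytes ≤ B = 7; zero-pad to 7 bytes: K' = c5 85 7a 32 82 05 00.
K' ⊕ ipad = f3 b3 4c 04 b4 33 36; K' ⊕ opad = 99 d9 26 6e de 59 5c.
m1: inner = H(f3 b3 4c 04 b4 33 36 31 2b) = 6f; tag = H(99 d9 26 6e de 59 5c 6f) = 08
m2: inner = H(f3 b3 4c 04 b4 33 36 ce 1c) = fd; tag = H(99 d9 26 6e de 59 5c fd) = 96 ← matches
m3: inner = H(f3 b3 4c 04 b4 33 36 bc 47) = 16; tag = H(99 d9 26 6e de 59 5c 16) = af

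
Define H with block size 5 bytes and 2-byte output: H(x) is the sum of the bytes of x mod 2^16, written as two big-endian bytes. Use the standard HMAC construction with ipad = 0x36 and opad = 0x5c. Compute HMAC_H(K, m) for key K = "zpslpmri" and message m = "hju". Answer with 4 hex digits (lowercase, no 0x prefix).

0327

Key "zpslpmri" = 7a 70 73 6c 70 6d 72 69 is 8 bytes > B = 5, so hash it first: H(key) = 03 81, then zero-pad to 5 bytes: K' = 03 81 00 00 00.
K' ⊕ ipad = 35 b7 36 36 36.  K' ⊕ opad = 5f dd 5c 5c 5c.
Inner input = (K'⊕ipad) ∥ m = 35 b7 36 36 36 ∥ 68 6a 75.
Inner hash: sum = 53+183+54+54+54+104+106+117 = 725 → 02 d5.
Outer input = (K'⊕opad) ∥ inner = 5f dd 5c 5c 5c ∥ 02 d5.
Outer hash (tag): sum = 95+221+92+92+92+2+213 = 807 → 03 27.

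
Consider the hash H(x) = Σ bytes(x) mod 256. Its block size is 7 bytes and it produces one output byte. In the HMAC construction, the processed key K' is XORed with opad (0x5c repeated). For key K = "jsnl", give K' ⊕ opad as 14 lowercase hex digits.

Key "jsnl" = 6a 73 6e 6c is 4 bytes ≤ B = 7; zero-pad to 7 bytes: K' = 6a 73 6e 6c 00 00 00.
XOR each byte with 0x5c: 6a⊕5c=36, 73⊕5c=2f, 6e⊕5c=32, 6c⊕5c=30, 00⊕5c=5c, 00⊕5c=5c, 00⊕5c=5c.

362f32305c5c5c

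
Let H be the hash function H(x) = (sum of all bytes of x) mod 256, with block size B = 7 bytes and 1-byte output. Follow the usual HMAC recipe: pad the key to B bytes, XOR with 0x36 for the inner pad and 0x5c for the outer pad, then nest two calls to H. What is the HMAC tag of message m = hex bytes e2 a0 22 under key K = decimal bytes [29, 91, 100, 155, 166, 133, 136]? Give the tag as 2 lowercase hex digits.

2a

Key decimal bytes [29, 91, 100, 155, 166, 133, 136] = 1d 5b 64 9b a6 85 88 is exactly B = 7 bytes: K' = 1d 5b 64 9b a6 85 88.
K' ⊕ ipad = 2b 6d 52 ad 90 b3 be.  K' ⊕ opad = 41 07 38 c7 fa d9 d4.
Inner input = (K'⊕ipad) ∥ m = 2b 6d 52 ad 90 b3 be ∥ e2 a0 22.
Inner hash: sum = 43+109+82+173+144+179+190+226+160+34 = 1340; mod 256 = 60 → 3c.
Outer input = (K'⊕opad) ∥ inner = 41 07 38 c7 fa d9 d4 ∥ 3c.
Outer hash (tag): sum = 65+7+56+199+250+217+212+60 = 1066; mod 256 = 42 → 2a.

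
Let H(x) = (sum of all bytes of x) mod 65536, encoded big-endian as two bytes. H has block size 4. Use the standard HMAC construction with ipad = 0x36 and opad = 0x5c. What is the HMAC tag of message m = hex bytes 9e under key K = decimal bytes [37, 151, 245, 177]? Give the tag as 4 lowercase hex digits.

Key decimal bytes [37, 151, 245, 177] = 25 97 f5 b1 is exactly B = 4 bytes: K' = 25 97 f5 b1.
K' ⊕ ipad = 13 a1 c3 87.  K' ⊕ opad = 79 cb a9 ed.
Inner input = (K'⊕ipad) ∥ m = 13 a1 c3 87 ∥ 9e.
Inner hash: sum = 19+161+195+135+158 = 668 → 02 9c.
Outer input = (K'⊕opad) ∥ inner = 79 cb a9 ed ∥ 02 9c.
Outer hash (tag): sum = 121+203+169+237+2+156 = 888 → 03 78.

0378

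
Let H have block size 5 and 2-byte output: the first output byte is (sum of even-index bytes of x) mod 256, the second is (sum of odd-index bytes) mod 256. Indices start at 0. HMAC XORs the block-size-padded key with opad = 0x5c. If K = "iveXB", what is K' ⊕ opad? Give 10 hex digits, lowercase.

352a39041e

Key "iveXB" = 69 76 65 58 42 is exactly B = 5 bytes: K' = 69 76 65 58 42.
XOR each byte with 0x5c: 69⊕5c=35, 76⊕5c=2a, 65⊕5c=39, 58⊕5c=04, 42⊕5c=1e.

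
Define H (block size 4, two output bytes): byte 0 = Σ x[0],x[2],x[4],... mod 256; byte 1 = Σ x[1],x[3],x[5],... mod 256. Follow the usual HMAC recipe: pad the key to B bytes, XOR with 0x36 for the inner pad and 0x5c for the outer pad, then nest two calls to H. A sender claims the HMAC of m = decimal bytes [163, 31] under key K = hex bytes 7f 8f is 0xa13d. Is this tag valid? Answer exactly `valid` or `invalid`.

Key hex bytes 7f 8f is 2 bytes ≤ B = 4; zero-pad to 4 bytes: K' = 7f 8f 00 00.
K' ⊕ ipad = 49 b9 36 36; K' ⊕ opad = 23 d3 5c 5c.
Inner hash: even-index sum = 290 mod 256 = 34; odd-index sum = 270 mod 256 = 14 → 22 0e.
Outer hash (recomputed tag): even-index sum = 161 mod 256 = 161; odd-index sum = 317 mod 256 = 61 → a1 3d.
Recomputed tag = a13d; claimed = a13d → match.

valid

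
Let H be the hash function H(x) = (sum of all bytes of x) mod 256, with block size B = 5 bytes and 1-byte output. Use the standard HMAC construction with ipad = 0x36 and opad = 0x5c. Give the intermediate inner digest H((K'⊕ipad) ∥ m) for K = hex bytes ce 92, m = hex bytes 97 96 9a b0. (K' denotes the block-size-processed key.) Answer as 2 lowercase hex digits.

b5

Key hex bytes ce 92 is 2 bytes ≤ B = 5; zero-pad to 5 bytes: K' = ce 92 00 00 00.
K' ⊕ ipad = f8 a4 36 36 36.
Inner input = f8 a4 36 36 36 ∥ 97 96 9a b0.
Inner hash: sum = 248+164+54+54+54+151+150+154+176 = 1205; mod 256 = 181 → b5.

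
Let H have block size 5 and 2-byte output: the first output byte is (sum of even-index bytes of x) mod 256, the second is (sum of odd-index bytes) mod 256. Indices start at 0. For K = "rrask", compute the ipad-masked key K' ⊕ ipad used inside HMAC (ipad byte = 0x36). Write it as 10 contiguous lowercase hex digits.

444457455d

Key "rrask" = 72 72 61 73 6b is exactly B = 5 bytes: K' = 72 72 61 73 6b.
XOR each byte with 0x36: 72⊕36=44, 72⊕36=44, 61⊕36=57, 73⊕36=45, 6b⊕36=5d.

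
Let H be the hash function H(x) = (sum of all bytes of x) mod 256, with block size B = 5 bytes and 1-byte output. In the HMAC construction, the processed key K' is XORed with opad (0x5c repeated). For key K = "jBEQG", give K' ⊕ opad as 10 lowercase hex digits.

361e190d1b

Key "jBEQG" = 6a 42 45 51 47 is exactly B = 5 bytes: K' = 6a 42 45 51 47.
XOR each byte with 0x5c: 6a⊕5c=36, 42⊕5c=1e, 45⊕5c=19, 51⊕5c=0d, 47⊕5c=1b.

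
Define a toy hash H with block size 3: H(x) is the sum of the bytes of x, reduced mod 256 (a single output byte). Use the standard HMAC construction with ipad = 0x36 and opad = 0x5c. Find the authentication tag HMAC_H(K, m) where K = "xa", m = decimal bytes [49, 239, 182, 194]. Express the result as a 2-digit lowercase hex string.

30

Key "xa" = 78 61 is 2 bytes ≤ B = 3; zero-pad to 3 bytes: K' = 78 61 00.
K' ⊕ ipad = 4e 57 36.  K' ⊕ opad = 24 3d 5c.
Inner input = (K'⊕ipad) ∥ m = 4e 57 36 ∥ 31 ef b6 c2.
Inner hash: sum = 78+87+54+49+239+182+194 = 883; mod 256 = 115 → 73.
Outer input = (K'⊕opad) ∥ inner = 24 3d 5c ∥ 73.
Outer hash (tag): sum = 36+61+92+115 = 304; mod 256 = 48 → 30.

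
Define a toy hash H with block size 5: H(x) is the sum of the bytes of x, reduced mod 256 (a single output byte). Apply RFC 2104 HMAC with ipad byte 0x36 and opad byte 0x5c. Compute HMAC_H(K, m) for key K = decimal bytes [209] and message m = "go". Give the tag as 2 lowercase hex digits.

92

Key decimal bytes [209] = d1 is 1 byte ≤ B = 5; zero-pad to 5 bytes: K' = d1 00 00 00 00.
K' ⊕ ipad = e7 36 36 36 36.  K' ⊕ opad = 8d 5c 5c 5c 5c.
Inner input = (K'⊕ipad) ∥ m = e7 36 36 36 36 ∥ 67 6f.
Inner hash: sum = 231+54+54+54+54+103+111 = 661; mod 256 = 149 → 95.
Outer input = (K'⊕opad) ∥ inner = 8d 5c 5c 5c 5c ∥ 95.
Outer hash (tag): sum = 141+92+92+92+92+149 = 658; mod 256 = 146 → 92.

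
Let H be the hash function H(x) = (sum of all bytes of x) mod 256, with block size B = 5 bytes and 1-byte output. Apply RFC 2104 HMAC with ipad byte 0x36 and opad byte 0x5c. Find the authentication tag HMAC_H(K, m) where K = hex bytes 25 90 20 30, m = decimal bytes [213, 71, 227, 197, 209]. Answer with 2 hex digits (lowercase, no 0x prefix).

Key hex bytes 25 90 20 30 is 4 bytes ≤ B = 5; zero-pad to 5 bytes: K' = 25 90 20 30 00.
K' ⊕ ipad = 13 a6 16 06 36.  K' ⊕ opad = 79 cc 7c 6c 5c.
Inner input = (K'⊕ipad) ∥ m = 13 a6 16 06 36 ∥ d5 47 e3 c5 d1.
Inner hash: sum = 19+166+22+6+54+213+71+227+197+209 = 1184; mod 256 = 160 → a0.
Outer input = (K'⊕opad) ∥ inner = 79 cc 7c 6c 5c ∥ a0.
Outer hash (tag): sum = 121+204+124+108+92+160 = 809; mod 256 = 41 → 29.

29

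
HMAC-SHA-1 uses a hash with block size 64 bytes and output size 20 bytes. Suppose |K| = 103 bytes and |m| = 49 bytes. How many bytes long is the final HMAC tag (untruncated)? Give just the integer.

The tag is one SHA-1 digest: 20 bytes.

20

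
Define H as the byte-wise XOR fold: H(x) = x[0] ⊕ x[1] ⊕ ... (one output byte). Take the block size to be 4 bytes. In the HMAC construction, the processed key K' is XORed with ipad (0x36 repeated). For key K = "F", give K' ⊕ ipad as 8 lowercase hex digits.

Key "F" = 46 is 1 byte ≤ B = 4; zero-pad to 4 bytes: K' = 46 00 00 00.
XOR each byte with 0x36: 46⊕36=70, 00⊕36=36, 00⊕36=36, 00⊕36=36.

70363636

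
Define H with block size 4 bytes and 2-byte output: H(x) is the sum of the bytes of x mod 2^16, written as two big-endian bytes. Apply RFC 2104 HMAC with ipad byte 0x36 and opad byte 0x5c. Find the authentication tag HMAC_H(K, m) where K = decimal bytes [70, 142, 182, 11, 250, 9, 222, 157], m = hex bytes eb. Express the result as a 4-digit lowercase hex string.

Key decimal bytes [70, 142, 182, 11, 250, 9, 222, 157] = 46 8e b6 0b fa 09 de 9d is 8 bytes > B = 4, so hash it first: H(key) = 04 13, then zero-pad to 4 bytes: K' = 04 13 00 00.
K' ⊕ ipad = 32 25 36 36.  K' ⊕ opad = 58 4f 5c 5c.
Inner input = (K'⊕ipad) ∥ m = 32 25 36 36 ∥ eb.
Inner hash: sum = 50+37+54+54+235 = 430 → 01 ae.
Outer input = (K'⊕opad) ∥ inner = 58 4f 5c 5c ∥ 01 ae.
Outer hash (tag): sum = 88+79+92+92+1+174 = 526 → 02 0e.

020e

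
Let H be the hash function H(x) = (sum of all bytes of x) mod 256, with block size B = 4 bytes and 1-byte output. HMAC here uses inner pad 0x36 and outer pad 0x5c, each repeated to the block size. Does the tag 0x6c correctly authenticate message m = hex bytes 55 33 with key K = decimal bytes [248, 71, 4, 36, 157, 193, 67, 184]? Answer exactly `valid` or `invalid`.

invalid

Key decimal bytes [248, 71, 4, 36, 157, 193, 67, 184] = f8 47 04 24 9d c1 43 b8 is 8 bytes > B = 4, so hash it first: H(key) = c0, then zero-pad to 4 bytes: K' = c0 00 00 00.
K' ⊕ ipad = f6 36 36 36; K' ⊕ opad = 9c 5c 5c 5c.
Inner hash: sum = 246+54+54+54+85+51 = 544; mod 256 = 32 → 20.
Outer hash (recomputed tag): sum = 156+92+92+92+32 = 464; mod 256 = 208 → d0.
Recomputed tag = d0; claimed = 6c → mismatch.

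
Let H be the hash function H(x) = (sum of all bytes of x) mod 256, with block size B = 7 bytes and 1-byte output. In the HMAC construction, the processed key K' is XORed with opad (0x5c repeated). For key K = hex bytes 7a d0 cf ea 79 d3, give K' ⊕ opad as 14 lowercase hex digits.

Key hex bytes 7a d0 cf ea 79 d3 is 6 bytes ≤ B = 7; zero-pad to 7 bytes: K' = 7a d0 cf ea 79 d3 00.
XOR each byte with 0x5c: 7a⊕5c=26, d0⊕5c=8c, cf⊕5c=93, ea⊕5c=b6, 79⊕5c=25, d3⊕5c=8f, 00⊕5c=5c.

268c93b6258f5c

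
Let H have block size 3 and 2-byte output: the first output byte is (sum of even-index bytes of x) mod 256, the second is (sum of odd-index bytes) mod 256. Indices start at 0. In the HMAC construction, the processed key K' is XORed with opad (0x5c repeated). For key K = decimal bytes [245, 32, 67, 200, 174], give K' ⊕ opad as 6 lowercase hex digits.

Key decimal bytes [245, 32, 67, 200, 174] = f5 20 43 c8 ae is 5 bytes > B = 3, so hash it first: H(key) = e6 e8, then zero-pad to 3 bytes: K' = e6 e8 00.
XOR each byte with 0x5c: e6⊕5c=ba, e8⊕5c=b4, 00⊕5c=5c.

bab45c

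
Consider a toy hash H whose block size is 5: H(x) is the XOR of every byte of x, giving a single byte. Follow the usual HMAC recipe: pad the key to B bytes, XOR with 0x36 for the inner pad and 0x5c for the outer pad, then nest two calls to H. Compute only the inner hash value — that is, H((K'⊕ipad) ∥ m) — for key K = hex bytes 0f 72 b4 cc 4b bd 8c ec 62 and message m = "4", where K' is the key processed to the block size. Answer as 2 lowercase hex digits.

f3

Key hex bytes 0f 72 b4 cc 4b bd 8c ec 62 is 9 bytes > B = 5, so hash it first: H(key) = f1, then zero-pad to 5 bytes: K' = f1 00 00 00 00.
K' ⊕ ipad = c7 36 36 36 36.
Inner input = c7 36 36 36 36 ∥ 34.
Inner hash: XOR c7⊕36⊕36⊕36⊕36⊕34 = f3.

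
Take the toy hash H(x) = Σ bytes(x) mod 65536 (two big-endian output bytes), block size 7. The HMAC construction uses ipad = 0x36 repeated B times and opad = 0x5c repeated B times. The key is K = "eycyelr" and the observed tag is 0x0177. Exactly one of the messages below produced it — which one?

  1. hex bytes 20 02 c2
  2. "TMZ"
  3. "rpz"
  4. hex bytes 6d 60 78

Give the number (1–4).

1

Key "eycyelr" = 65 79 63 79 65 6c 72 is exactly B = 7 bytes: K' = 65 79 63 79 65 6c 72.
K' ⊕ ipad = 53 4f 55 4f 53 5a 44; K' ⊕ opad = 39 25 3f 25 39 30 2e.
m1: inner = H(53 4f 55 4f 53 5a 44 20 02 c2) = 03 1b; tag = H(39 25 3f 25 39 30 2e 03 1b) = 0177 ← matches
m2: inner = H(53 4f 55 4f 53 5a 44 54 4d 5a) = 03 32; tag = H(39 25 3f 25 39 30 2e 03 32) = 018e
m3: inner = H(53 4f 55 4f 53 5a 44 72 70 7a) = 03 93; tag = H(39 25 3f 25 39 30 2e 03 93) = 01ef
m4: inner = H(53 4f 55 4f 53 5a 44 6d 60 78) = 03 7c; tag = H(39 25 3f 25 39 30 2e 03 7c) = 01d8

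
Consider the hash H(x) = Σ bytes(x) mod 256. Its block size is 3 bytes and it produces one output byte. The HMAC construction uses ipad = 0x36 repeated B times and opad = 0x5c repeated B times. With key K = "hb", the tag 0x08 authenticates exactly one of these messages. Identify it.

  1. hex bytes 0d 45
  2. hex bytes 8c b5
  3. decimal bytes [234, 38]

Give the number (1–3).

1

Key "hb" = 68 62 is 2 bytes ≤ B = 3; zero-pad to 3 bytes: K' = 68 62 00.
K' ⊕ ipad = 5e 54 36; K' ⊕ opad = 34 3e 5c.
m1: inner = H(5e 54 36 0d 45) = 3a; tag = H(34 3e 5c 3a) = 08 ← matches
m2: inner = H(5e 54 36 8c b5) = 29; tag = H(34 3e 5c 29) = f7
m3: inner = H(5e 54 36 ea 26) = f8; tag = H(34 3e 5c f8) = c6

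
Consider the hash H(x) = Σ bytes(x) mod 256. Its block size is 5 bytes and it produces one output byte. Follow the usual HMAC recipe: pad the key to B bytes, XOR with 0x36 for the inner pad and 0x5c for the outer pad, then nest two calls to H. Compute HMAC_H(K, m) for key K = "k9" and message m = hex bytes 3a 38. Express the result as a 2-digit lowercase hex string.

Key "k9" = 6b 39 is 2 bytes ≤ B = 5; zero-pad to 5 bytes: K' = 6b 39 00 00 00.
K' ⊕ ipad = 5d 0f 36 36 36.  K' ⊕ opad = 37 65 5c 5c 5c.
Inner input = (K'⊕ipad) ∥ m = 5d 0f 36 36 36 ∥ 3a 38.
Inner hash: sum = 93+15+54+54+54+58+56 = 384; mod 256 = 128 → 80.
Outer input = (K'⊕opad) ∥ inner = 37 65 5c 5c 5c ∥ 80.
Outer hash (tag): sum = 55+101+92+92+92+128 = 560; mod 256 = 48 → 30.

30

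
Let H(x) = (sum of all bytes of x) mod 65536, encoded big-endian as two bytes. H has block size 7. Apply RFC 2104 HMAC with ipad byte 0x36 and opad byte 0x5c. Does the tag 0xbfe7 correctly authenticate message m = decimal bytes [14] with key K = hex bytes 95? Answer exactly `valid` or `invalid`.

Key hex bytes 95 is 1 byte ≤ B = 7; zero-pad to 7 bytes: K' = 95 00 00 00 00 00 00.
K' ⊕ ipad = a3 36 36 36 36 36 36; K' ⊕ opad = c9 5c 5c 5c 5c 5c 5c.
Inner hash: sum = 163+54+54+54+54+54+54+14 = 501 → 01 f5.
Outer hash (recomputed tag): sum = 201+92+92+92+92+92+92+1+245 = 999 → 03 e7.
Recomputed tag = 03e7; claimed = bfe7 → mismatch.

invalid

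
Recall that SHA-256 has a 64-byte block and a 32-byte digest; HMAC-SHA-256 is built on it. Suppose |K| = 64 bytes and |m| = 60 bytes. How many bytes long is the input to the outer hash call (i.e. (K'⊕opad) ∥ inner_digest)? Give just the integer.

Key is 64 ≤ 64 bytes, zero-padded: |K'| = 64.
Outer input = (K'⊕opad) ∥ H(inner) → 64 + 32 = 96 bytes.

96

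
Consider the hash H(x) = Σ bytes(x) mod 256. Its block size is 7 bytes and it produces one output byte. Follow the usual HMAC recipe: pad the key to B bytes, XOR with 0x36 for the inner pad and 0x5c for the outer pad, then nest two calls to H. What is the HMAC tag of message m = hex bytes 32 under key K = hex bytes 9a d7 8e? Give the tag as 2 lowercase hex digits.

e2

Key hex bytes 9a d7 8e is 3 bytes ≤ B = 7; zero-pad to 7 bytes: K' = 9a d7 8e 00 00 00 00.
K' ⊕ ipad = ac e1 b8 36 36 36 36.  K' ⊕ opad = c6 8b d2 5c 5c 5c 5c.
Inner input = (K'⊕ipad) ∥ m = ac e1 b8 36 36 36 36 ∥ 32.
Inner hash: sum = 172+225+184+54+54+54+54+50 = 847; mod 256 = 79 → 4f.
Outer input = (K'⊕opad) ∥ inner = c6 8b d2 5c 5c 5c 5c ∥ 4f.
Outer hash (tag): sum = 198+139+210+92+92+92+92+79 = 994; mod 256 = 226 → e2.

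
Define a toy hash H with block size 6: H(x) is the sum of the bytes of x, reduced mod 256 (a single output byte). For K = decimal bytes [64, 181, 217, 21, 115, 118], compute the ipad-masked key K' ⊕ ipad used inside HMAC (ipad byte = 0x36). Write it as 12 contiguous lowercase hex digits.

7683ef234540

Key decimal bytes [64, 181, 217, 21, 115, 118] = 40 b5 d9 15 73 76 is exactly B = 6 bytes: K' = 40 b5 d9 15 73 76.
XOR each byte with 0x36: 40⊕36=76, b5⊕36=83, d9⊕36=ef, 15⊕36=23, 73⊕36=45, 76⊕36=40.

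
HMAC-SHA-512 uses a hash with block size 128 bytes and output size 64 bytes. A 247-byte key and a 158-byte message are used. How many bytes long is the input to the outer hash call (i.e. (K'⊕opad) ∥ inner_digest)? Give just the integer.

Key is 247 > 128 bytes, so it is hashed to 64 bytes then zero-padded to 128: |K'| = 128.
Outer input = (K'⊕opad) ∥ H(inner) → 128 + 64 = 192 bytes.

192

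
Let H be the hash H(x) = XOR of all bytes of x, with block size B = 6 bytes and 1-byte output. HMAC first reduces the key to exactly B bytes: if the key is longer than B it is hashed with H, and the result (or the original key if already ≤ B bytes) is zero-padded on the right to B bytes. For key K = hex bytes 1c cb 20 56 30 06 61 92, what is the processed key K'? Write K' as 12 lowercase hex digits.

640000000000

|K| = 8 > B = 6, so first hash the key.
H(K): XOR 1c⊕cb⊕20⊕56⊕30⊕06⊕61⊕92 = 64.
Zero-pad H(K) = 64 to 6 bytes: K' = 64 00 00 00 00 00.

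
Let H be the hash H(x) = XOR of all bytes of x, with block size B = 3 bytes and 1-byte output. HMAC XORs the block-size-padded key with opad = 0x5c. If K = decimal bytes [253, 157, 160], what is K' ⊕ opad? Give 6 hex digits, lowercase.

a1c1fc

Key decimal bytes [253, 157, 160] = fd 9d a0 is exactly B = 3 bytes: K' = fd 9d a0.
XOR each byte with 0x5c: fd⊕5c=a1, 9d⊕5c=c1, a0⊕5c=fc.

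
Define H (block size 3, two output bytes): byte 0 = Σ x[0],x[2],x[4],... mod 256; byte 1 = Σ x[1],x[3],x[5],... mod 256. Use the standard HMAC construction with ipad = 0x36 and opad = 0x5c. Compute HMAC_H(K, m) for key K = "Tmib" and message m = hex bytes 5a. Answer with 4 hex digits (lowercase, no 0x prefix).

Key "Tmib" = 54 6d 69 62 is 4 bytes > B = 3, so hash it first: H(key) = bd cf, then zero-pad to 3 bytes: K' = bd cf 00.
K' ⊕ ipad = 8b f9 36.  K' ⊕ opad = e1 93 5c.
Inner input = (K'⊕ipad) ∥ m = 8b f9 36 ∥ 5a.
Inner hash: even-index sum = 193 mod 256 = 193; odd-index sum = 339 mod 256 = 83 → c1 53.
Outer input = (K'⊕opad) ∥ inner = e1 93 5c ∥ c1 53.
Outer hash (tag): even-index sum = 400 mod 256 = 144; odd-index sum = 340 mod 256 = 84 → 90 54.

9054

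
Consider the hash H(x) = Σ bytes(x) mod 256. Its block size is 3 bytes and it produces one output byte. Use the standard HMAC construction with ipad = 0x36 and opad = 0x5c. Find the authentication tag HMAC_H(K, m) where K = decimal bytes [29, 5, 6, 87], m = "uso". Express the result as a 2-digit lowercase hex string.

Key decimal bytes [29, 5, 6, 87] = 1d 05 06 57 is 4 bytes > B = 3, so hash it first: H(key) = 7f, then zero-pad to 3 bytes: K' = 7f 00 00.
K' ⊕ ipad = 49 36 36.  K' ⊕ opad = 23 5c 5c.
Inner input = (K'⊕ipad) ∥ m = 49 36 36 ∥ 75 73 6f.
Inner hash: sum = 73+54+54+117+115+111 = 524; mod 256 = 12 → 0c.
Outer input = (K'⊕opad) ∥ inner = 23 5c 5c ∥ 0c.
Outer hash (tag): sum = 35+92+92+12 = 231 → e7.

e7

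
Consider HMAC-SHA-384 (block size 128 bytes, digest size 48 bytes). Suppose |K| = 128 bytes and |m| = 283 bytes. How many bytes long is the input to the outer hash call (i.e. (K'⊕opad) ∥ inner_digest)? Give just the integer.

Key is 128 ≤ 128 bytes, zero-padded: |K'| = 128.
Outer input = (K'⊕opad) ∥ H(inner) → 128 + 48 = 176 bytes.

176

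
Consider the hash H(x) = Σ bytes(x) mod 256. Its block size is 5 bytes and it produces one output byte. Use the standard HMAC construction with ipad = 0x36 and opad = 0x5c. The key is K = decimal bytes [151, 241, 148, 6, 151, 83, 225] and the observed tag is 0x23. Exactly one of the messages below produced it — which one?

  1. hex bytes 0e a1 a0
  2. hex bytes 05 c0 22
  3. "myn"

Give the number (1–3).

1

Key decimal bytes [151, 241, 148, 6, 151, 83, 225] = 97 f1 94 06 97 53 e1 is 7 bytes > B = 5, so hash it first: H(key) = ed, then zero-pad to 5 bytes: K' = ed 00 00 00 00.
K' ⊕ ipad = db 36 36 36 36; K' ⊕ opad = b1 5c 5c 5c 5c.
m1: inner = H(db 36 36 36 36 0e a1 a0) = 02; tag = H(b1 5c 5c 5c 5c 02) = 23 ← matches
m2: inner = H(db 36 36 36 36 05 c0 22) = 9a; tag = H(b1 5c 5c 5c 5c 9a) = bb
m3: inner = H(db 36 36 36 36 6d 79 6e) = 07; tag = H(b1 5c 5c 5c 5c 07) = 28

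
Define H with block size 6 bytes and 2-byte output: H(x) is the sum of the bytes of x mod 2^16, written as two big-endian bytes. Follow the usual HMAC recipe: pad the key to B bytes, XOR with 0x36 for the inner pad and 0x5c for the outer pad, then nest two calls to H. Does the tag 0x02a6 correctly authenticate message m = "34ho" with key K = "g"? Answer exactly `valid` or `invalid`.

Key "g" = 67 is 1 byte ≤ B = 6; zero-pad to 6 bytes: K' = 67 00 00 00 00 00.
K' ⊕ ipad = 51 36 36 36 36 36; K' ⊕ opad = 3b 5c 5c 5c 5c 5c.
Inner hash: sum = 81+54+54+54+54+54+51+52+104+111 = 669 → 02 9d.
Outer hash (recomputed tag): sum = 59+92+92+92+92+92+2+157 = 678 → 02 a6.
Recomputed tag = 02a6; claimed = 02a6 → match.

valid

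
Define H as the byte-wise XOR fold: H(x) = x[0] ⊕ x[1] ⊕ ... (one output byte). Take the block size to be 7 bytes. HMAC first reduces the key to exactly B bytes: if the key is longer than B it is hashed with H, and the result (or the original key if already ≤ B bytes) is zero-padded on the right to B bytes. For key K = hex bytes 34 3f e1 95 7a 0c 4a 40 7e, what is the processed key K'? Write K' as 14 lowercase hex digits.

|K| = 9 > B = 7, so first hash the key.
H(K): XOR 34⊕3f⊕e1⊕95⊕7a⊕0c⊕4a⊕40⊕7e = 7d.
Zero-pad H(K) = 7d to 7 bytes: K' = 7d 00 00 00 00 00 00.

7d000000000000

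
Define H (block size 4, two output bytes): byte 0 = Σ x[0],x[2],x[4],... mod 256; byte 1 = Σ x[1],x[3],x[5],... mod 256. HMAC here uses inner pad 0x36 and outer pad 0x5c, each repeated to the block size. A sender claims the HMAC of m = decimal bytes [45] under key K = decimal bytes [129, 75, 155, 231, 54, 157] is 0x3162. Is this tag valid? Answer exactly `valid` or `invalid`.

Key decimal bytes [129, 75, 155, 231, 54, 157] = 81 4b 9b e7 36 9d is 6 bytes > B = 4, so hash it first: H(key) = 52 cf, then zero-pad to 4 bytes: K' = 52 cf 00 00.
K' ⊕ ipad = 64 f9 36 36; K' ⊕ opad = 0e 93 5c 5c.
Inner hash: even-index sum = 199 mod 256 = 199; odd-index sum = 303 mod 256 = 47 → c7 2f.
Outer hash (recomputed tag): even-index sum = 305 mod 256 = 49; odd-index sum = 286 mod 256 = 30 → 31 1e.
Recomputed tag = 311e; claimed = 3162 → mismatch.

invalid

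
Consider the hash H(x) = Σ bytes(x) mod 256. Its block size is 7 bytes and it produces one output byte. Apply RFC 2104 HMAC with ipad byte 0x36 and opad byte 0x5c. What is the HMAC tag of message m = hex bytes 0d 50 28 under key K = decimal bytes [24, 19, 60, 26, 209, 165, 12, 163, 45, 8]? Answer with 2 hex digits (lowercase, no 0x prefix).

65

Key decimal bytes [24, 19, 60, 26, 209, 165, 12, 163, 45, 8] = 18 13 3c 1a d1 a5 0c a3 2d 08 is 10 bytes > B = 7, so hash it first: H(key) = db, then zero-pad to 7 bytes: K' = db 00 00 00 00 00 00.
K' ⊕ ipad = ed 36 36 36 36 36 36.  K' ⊕ opad = 87 5c 5c 5c 5c 5c 5c.
Inner input = (K'⊕ipad) ∥ m = ed 36 36 36 36 36 36 ∥ 0d 50 28.
Inner hash: sum = 237+54+54+54+54+54+54+13+80+40 = 694; mod 256 = 182 → b6.
Outer input = (K'⊕opad) ∥ inner = 87 5c 5c 5c 5c 5c 5c ∥ b6.
Outer hash (tag): sum = 135+92+92+92+92+92+92+182 = 869; mod 256 = 101 → 65.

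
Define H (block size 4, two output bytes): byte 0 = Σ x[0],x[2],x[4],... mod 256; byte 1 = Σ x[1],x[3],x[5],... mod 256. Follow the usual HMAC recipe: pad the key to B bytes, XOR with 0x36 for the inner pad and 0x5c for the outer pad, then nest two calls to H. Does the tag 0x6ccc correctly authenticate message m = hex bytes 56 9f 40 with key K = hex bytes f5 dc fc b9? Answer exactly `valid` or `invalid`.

invalid

Key hex bytes f5 dc fc b9 is exactly B = 4 bytes: K' = f5 dc fc b9.
K' ⊕ ipad = c3 ea ca 8f; K' ⊕ opad = a9 80 a0 e5.
Inner hash: even-index sum = 547 mod 256 = 35; odd-index sum = 536 mod 256 = 24 → 23 18.
Outer hash (recomputed tag): even-index sum = 364 mod 256 = 108; odd-index sum = 381 mod 256 = 125 → 6c 7d.
Recomputed tag = 6c7d; claimed = 6ccc → mismatch.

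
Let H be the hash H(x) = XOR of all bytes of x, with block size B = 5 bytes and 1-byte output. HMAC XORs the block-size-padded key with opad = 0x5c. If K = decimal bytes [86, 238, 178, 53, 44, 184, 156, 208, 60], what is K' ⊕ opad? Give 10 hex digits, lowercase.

Key decimal bytes [86, 238, 178, 53, 44, 184, 156, 208, 60] = 56 ee b2 35 2c b8 9c d0 3c is 9 bytes > B = 5, so hash it first: H(key) = db, then zero-pad to 5 bytes: K' = db 00 00 00 00.
XOR each byte with 0x5c: db⊕5c=87, 00⊕5c=5c, 00⊕5c=5c, 00⊕5c=5c, 00⊕5c=5c.

875c5c5c5c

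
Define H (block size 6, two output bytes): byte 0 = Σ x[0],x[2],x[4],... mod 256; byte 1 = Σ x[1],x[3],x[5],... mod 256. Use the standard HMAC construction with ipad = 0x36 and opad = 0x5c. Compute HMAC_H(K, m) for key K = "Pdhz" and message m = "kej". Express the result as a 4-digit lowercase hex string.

6bf3

Key "Pdhz" = 50 64 68 7a is 4 bytes ≤ B = 6; zero-pad to 6 bytes: K' = 50 64 68 7a 00 00.
K' ⊕ ipad = 66 52 5e 4c 36 36.  K' ⊕ opad = 0c 38 34 26 5c 5c.
Inner input = (K'⊕ipad) ∥ m = 66 52 5e 4c 36 36 ∥ 6b 65 6a.
Inner hash: even-index sum = 463 mod 256 = 207; odd-index sum = 313 mod 256 = 57 → cf 39.
Outer input = (K'⊕opad) ∥ inner = 0c 38 34 26 5c 5c ∥ cf 39.
Outer hash (tag): even-index sum = 363 mod 256 = 107; odd-index sum = 243 mod 256 = 243 → 6b f3.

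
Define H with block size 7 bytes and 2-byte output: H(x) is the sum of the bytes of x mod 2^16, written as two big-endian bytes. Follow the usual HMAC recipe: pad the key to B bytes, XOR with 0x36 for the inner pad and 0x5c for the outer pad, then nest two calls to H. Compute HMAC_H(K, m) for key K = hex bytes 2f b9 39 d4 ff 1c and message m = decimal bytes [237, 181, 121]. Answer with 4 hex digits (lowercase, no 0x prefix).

Key hex bytes 2f b9 39 d4 ff 1c is 6 bytes ≤ B = 7; zero-pad to 7 bytes: K' = 2f b9 39 d4 ff 1c 00.
K' ⊕ ipad = 19 8f 0f e2 c9 2a 36.  K' ⊕ opad = 73 e5 65 88 a3 40 5c.
Inner input = (K'⊕ipad) ∥ m = 19 8f 0f e2 c9 2a 36 ∥ ed b5 79.
Inner hash: sum = 25+143+15+226+201+42+54+237+181+121 = 1245 → 04 dd.
Outer input = (K'⊕opad) ∥ inner = 73 e5 65 88 a3 40 5c ∥ 04 dd.
Outer hash (tag): sum = 115+229+101+136+163+64+92+4+221 = 1125 → 04 65.

0465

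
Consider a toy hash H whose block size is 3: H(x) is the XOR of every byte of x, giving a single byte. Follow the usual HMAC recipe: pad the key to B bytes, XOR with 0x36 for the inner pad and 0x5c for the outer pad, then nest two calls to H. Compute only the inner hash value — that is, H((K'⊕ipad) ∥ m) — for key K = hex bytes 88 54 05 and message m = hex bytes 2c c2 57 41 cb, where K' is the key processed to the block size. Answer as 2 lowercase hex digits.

dc

Key hex bytes 88 54 05 is exactly B = 3 bytes: K' = 88 54 05.
K' ⊕ ipad = be 62 33.
Inner input = be 62 33 ∥ 2c c2 57 41 cb.
Inner hash: XOR be⊕62⊕33⊕2c⊕c2⊕57⊕41⊕cb = dc.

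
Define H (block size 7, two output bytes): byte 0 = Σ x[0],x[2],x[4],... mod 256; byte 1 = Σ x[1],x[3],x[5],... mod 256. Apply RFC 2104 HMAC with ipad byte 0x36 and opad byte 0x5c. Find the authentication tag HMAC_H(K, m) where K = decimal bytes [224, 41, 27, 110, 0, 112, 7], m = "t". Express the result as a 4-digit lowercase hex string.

Key decimal bytes [224, 41, 27, 110, 0, 112, 7] = e0 29 1b 6e 00 70 07 is exactly B = 7 bytes: K' = e0 29 1b 6e 00 70 07.
K' ⊕ ipad = d6 1f 2d 58 36 46 31.  K' ⊕ opad = bc 75 47 32 5c 2c 5b.
Inner input = (K'⊕ipad) ∥ m = d6 1f 2d 58 36 46 31 ∥ 74.
Inner hash: even-index sum = 362 mod 256 = 106; odd-index sum = 305 mod 256 = 49 → 6a 31.
Outer input = (K'⊕opad) ∥ inner = bc 75 47 32 5c 2c 5b ∥ 6a 31.
Outer hash (tag): even-index sum = 491 mod 256 = 235; odd-index sum = 317 mod 256 = 61 → eb 3d.

eb3d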